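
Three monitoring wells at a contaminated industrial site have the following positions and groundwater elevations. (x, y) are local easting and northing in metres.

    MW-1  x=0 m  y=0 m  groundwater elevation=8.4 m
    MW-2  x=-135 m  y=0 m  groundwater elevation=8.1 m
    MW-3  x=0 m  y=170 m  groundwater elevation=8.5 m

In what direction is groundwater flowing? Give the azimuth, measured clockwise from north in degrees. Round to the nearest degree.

255°

∂h/∂x = (8.1 − 8.4) / (-135 − 0) = +0.002222
∂h/∂y = (8.5 − 8.4) / (170 − 0) = +0.0005882
Flow direction (−∇h) has components (-0.002222 E, -0.0005882 N).
Azimuth = atan2(E, N) = atan2(-0.002222, -0.0005882) = 255.2° ≈ 255°.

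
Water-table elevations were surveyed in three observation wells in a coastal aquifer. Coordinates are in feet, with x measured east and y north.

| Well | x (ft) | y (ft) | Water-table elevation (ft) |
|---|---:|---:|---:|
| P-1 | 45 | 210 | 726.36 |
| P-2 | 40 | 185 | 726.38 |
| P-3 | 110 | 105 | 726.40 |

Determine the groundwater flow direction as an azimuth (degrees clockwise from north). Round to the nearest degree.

Taking P-1 as reference: P-2−P-1 = (-5, -25, +0.02); P-3−P-1 = (65, -105, +0.04).
Determinant of the coordinate differences = (-5)·(-105) − 65·(-25) = 2150.
∂h/∂x = [(+0.02)·(-105) − (+0.04)·(-25)] / 2150 = -0.0005116
∂h/∂y = [(-5)·(+0.04) − 65·(+0.02)] / 2150 = -0.0006977
Flow direction (−∇h) has components (+0.0005116 E, +0.0006977 N).
Azimuth = atan2(E, N) = atan2(+0.0005116, +0.0006977) = 36.3° ≈ 036°.

036°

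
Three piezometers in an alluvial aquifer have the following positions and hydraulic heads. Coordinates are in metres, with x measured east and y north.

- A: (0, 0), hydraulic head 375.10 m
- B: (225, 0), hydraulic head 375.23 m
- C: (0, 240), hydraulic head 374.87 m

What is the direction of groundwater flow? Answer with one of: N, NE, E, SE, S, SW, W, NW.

NW

∂h/∂x = (375.23 − 375.10) / (225 − 0) = +0.0005778
∂h/∂y = (374.87 − 375.10) / (240 − 0) = -0.0009583
Flow = −∇h = (-0.0005778 east, +0.0009583 north), which points northwest.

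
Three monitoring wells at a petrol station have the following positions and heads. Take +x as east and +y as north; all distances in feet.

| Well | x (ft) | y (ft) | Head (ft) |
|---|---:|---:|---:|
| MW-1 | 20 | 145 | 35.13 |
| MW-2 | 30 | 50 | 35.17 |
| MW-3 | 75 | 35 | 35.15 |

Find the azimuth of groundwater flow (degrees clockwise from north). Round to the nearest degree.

051°

Taking MW-1 as reference: MW-2−MW-1 = (10, -95, +0.04); MW-3−MW-1 = (55, -110, +0.02).
Solve a·Δx + b·Δy = Δh: det = 10·(-110) − 55·(-95) = 4125.
∂h/∂x = [(+0.04)·(-110) − (+0.02)·(-95)] / 4125 = -0.0006061
∂h/∂y = [10·(+0.02) − 55·(+0.04)] / 4125 = -0.0004848
Flow direction (−∇h) has components (+0.0006061 E, +0.0004848 N).
Azimuth = atan2(E, N) = atan2(+0.0006061, +0.0004848) = 51.3° ≈ 051°.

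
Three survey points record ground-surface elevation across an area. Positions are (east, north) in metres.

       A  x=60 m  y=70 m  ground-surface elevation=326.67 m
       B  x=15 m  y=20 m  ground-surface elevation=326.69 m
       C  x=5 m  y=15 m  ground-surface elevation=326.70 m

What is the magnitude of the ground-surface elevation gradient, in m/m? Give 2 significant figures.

0.0017 m/m

Taking A as reference: B−A = (-45, -50, +0.02); C−A = (-55, -55, +0.03).
Solve a·Δx + b·Δy = Δz: det = (-45)·(-55) − (-55)·(-50) = -275.
∂z/∂x = [(+0.02)·(-55) − (+0.03)·(-50)] / -275 = -0.001455
∂z/∂y = [(-45)·(+0.03) − (-55)·(+0.02)] / -275 = +0.0009091
|∇f| = √(-0.001455² + 0.0009091²) = 0.001716 m/m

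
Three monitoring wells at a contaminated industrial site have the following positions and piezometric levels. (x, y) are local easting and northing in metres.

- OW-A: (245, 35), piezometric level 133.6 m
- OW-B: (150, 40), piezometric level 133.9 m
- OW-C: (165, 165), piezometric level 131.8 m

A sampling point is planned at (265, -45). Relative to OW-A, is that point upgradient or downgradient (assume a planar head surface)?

With h = a·x + b·y + c and OW-A as origin, the differences give:
  (-95)·a + 5·b = +0.3
  (-80)·a + 130·b = -1.8
Eliminate b (×130 and ×5, subtract): -11950·a = 48.00 → a = ∂h/∂x = -0.004017
Back-substitute: b = ∂h/∂y = -0.01632.
Head at (265, -45) = 133.6 + (-0.004017)·(20) + (-0.01632)·(-80) = 134.83 m.
That is higher than the 133.6 m at OW-A, so the point is upgradient.

upgradient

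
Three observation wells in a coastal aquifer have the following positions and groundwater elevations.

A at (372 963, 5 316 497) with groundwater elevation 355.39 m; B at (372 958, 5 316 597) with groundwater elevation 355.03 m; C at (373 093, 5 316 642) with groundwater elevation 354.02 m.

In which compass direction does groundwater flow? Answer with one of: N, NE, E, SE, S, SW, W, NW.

NE

Three-point gradient (reference A): Δ to B = (-5, 100, -0.36), Δ to C = (130, 145, -1.37).
∂h/∂x = -0.006179, ∂h/∂y = -0.003909 (det = -13725).
Flow = −∇h = (+0.006179 east, +0.003909 north), which points northeast.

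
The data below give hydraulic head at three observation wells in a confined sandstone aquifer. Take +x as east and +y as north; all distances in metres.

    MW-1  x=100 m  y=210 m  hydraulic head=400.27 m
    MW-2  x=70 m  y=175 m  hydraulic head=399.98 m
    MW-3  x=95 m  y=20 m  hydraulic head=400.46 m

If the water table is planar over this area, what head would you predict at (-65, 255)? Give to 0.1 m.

With h = a·x + b·y + c and MW-1 as origin, the differences give:
  (-30)·a + (-35)·b = -0.29
  (-5)·a + (-190)·b = +0.19
Eliminate b (×(-190) and ×(-35), subtract): 5525·a = 61.750 → a = ∂h/∂x = +0.01118
Back-substitute: b = ∂h/∂y = -0.001294.
h(-65, 255) = 400.27 + (+0.01118)·(-165) + (-0.001294)·(45) = 400.27 -1.844 -0.058 = 398.368 m.

398.4 m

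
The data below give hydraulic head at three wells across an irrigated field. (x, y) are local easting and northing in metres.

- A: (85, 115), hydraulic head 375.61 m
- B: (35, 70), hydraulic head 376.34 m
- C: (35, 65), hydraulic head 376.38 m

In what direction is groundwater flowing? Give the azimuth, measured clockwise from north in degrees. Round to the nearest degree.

Taking A as reference: B−A = (-50, -45, +0.73); C−A = (-50, -50, +0.77).
Solve a·Δx + b·Δy = Δh: det = (-50)·(-50) − (-50)·(-45) = 250.
∂h/∂x = [(+0.73)·(-50) − (+0.77)·(-45)] / 250 = -0.007400
∂h/∂y = [(-50)·(+0.77) − (-50)·(+0.73)] / 250 = -0.008000
Flow direction (−∇h) has components (+0.007400 E, +0.008000 N).
Azimuth = atan2(E, N) = atan2(+0.007400, +0.008000) = 42.8° ≈ 043°.

043°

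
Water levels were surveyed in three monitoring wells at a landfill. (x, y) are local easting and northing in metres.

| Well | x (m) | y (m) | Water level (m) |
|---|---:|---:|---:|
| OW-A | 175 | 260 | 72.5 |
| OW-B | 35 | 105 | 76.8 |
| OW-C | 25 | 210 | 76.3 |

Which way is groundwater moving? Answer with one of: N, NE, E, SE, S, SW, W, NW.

E

With h = a·x + b·y + c and OW-A as origin, the differences give:
  (-140)·a + (-155)·b = +4.3
  (-150)·a + (-50)·b = +3.8
Eliminate b (×(-50) and ×(-155), subtract): -16250·a = 374.00 → a = ∂h/∂x = -0.02302
Back-substitute: b = ∂h/∂y = -0.006954.
Flow = −∇h = (+0.02302 east, +0.006954 north), which points east.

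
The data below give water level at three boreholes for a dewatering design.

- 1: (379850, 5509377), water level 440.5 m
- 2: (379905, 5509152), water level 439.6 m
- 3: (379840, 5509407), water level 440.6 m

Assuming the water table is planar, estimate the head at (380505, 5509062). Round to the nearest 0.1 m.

Taking 1 as reference: 2−1 = (55, -225, -0.9); 3−1 = (-10, 30, +0.1).
Solve a·Δx + b·Δy = Δh: det = 55·30 − (-10)·(-225) = -600.
∂h/∂x = [(-0.9)·30 − (+0.1)·(-225)] / -600 = +0.007500
∂h/∂y = [55·(+0.1) − (-10)·(-0.9)] / -600 = +0.005833
h(380505, 5509062) = 440.5 + (+0.007500)·(655) + (+0.005833)·(-315) = 440.5 +4.912 -1.837 = 443.575 m.

443.6 m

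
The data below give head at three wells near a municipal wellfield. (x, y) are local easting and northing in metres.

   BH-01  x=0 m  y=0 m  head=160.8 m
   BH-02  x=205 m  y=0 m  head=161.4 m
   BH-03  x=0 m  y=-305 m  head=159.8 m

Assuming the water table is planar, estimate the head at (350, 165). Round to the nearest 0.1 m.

162.4 m

∂h/∂x = (161.4 − 160.8) / (205 − 0) = +0.002927
∂h/∂y = (159.8 − 160.8) / (-305 − 0) = +0.003279
h(350, 165) = 160.8 + (+0.002927)·(350) + (+0.003279)·(165) = 160.8 +1.024 +0.541 = 162.365 m.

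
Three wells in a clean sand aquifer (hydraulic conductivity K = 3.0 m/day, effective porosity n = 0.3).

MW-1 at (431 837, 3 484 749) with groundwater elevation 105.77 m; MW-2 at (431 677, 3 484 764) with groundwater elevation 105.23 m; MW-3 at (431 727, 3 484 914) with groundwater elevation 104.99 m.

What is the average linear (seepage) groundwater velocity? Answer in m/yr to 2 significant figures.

15 m/yr

Taking MW-1 as reference: MW-2−MW-1 = (-160, 15, -0.54); MW-3−MW-1 = (-110, 165, -0.78).
Solve a·Δx + b·Δy = Δh: det = (-160)·165 − (-110)·15 = -24750.
∂h/∂x = [(-0.54)·165 − (-0.78)·15] / -24750 = +0.003127
∂h/∂y = [(-160)·(-0.78) − (-110)·(-0.54)] / -24750 = -0.002642
|∇h| = √(0.003127² + -0.002642²) = 0.004094
Seepage velocity v = K·i/n = 3.0 × 0.004094 / 0.3 = 0.04094 m/day = 14.95 m/yr.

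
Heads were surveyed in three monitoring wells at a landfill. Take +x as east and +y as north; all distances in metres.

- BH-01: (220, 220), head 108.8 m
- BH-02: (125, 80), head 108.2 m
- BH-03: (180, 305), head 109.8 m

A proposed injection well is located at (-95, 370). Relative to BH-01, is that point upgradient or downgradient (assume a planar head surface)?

upgradient

With h = a·x + b·y + c and BH-01 as origin, the differences give:
  (-95)·a + (-140)·b = -0.6
  (-40)·a + 85·b = +1.0
Eliminate b (×85 and ×(-140), subtract): -13675·a = 89.00 → a = ∂h/∂x = -0.006508
Back-substitute: b = ∂h/∂y = +0.008702.
Head at (-95, 370) = 108.8 + (-0.006508)·(-315) + (+0.008702)·(150) = 112.16 m.
That is higher than the 108.8 m at BH-01, so the point is upgradient.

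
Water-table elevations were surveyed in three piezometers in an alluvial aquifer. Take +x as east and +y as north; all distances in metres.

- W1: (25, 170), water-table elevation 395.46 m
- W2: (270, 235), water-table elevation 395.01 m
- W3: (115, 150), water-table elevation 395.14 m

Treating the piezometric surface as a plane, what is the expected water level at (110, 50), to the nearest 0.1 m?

Differences from W1: to W2 (Δx, Δy, Δh) = (245, 65, -0.45); to W3 = (90, -20, -0.32).
Solve a·Δx + b·Δy = Δh: det = 245·(-20) − 90·65 = -10750.
∂h/∂x = [(-0.45)·(-20) − (-0.32)·65] / -10750 = -0.002772
∂h/∂y = [245·(-0.32) − 90·(-0.45)] / -10750 = +0.003526
h(110, 50) = 395.46 + (-0.002772)·(85) + (+0.003526)·(-120) = 395.46 -0.236 -0.423 = 394.801 m.

394.8 m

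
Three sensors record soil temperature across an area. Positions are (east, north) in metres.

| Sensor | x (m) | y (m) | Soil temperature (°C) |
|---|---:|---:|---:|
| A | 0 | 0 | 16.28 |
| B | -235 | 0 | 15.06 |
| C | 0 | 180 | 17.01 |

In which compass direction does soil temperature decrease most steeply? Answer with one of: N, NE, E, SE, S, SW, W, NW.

∂T/∂x = (15.06 − 16.28) / (-235 − 0) = +0.005191
∂T/∂y = (17.01 − 16.28) / (180 − 0) = +0.004056
Steepest decrease is along −∇f = (-0.005191 E, -0.004056 N) → southwest.

SW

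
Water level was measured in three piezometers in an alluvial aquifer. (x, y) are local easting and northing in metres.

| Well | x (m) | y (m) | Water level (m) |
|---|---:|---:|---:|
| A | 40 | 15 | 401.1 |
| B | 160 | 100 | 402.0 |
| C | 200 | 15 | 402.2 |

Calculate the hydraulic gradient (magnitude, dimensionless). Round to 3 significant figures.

0.00693

Differences from A: to B (Δx, Δy, Δh) = (120, 85, +0.9); to C = (160, 0, +1.1).
Solve a·Δx + b·Δy = Δh: det = 120·0 − 160·85 = -13600.
∂h/∂x = [(+0.9)·0 − (+1.1)·85] / -13600 = +0.006875
∂h/∂y = [120·(+1.1) − 160·(+0.9)] / -13600 = +0.0008824
|∇h| = √(0.006875² + 0.0008824²) = 0.006931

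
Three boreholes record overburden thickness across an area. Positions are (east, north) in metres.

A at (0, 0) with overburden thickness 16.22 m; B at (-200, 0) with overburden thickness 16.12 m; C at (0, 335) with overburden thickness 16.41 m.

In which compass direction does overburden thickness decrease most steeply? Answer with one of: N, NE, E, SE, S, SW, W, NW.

SW

∂d/∂x = (16.12 − 16.22) / (-200 − 0) = +0.0005000
∂d/∂y = (16.41 − 16.22) / (335 − 0) = +0.0005672
Steepest decrease is along −∇f = (-0.0005000 E, -0.0005672 N) → southwest.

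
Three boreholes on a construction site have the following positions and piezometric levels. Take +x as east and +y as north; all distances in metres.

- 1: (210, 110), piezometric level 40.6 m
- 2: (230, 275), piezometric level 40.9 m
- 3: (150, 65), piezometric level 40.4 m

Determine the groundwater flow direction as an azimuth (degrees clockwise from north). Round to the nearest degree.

234°

Three-point gradient (reference 1): Δ to 2 = (20, 165, +0.3), Δ to 3 = (-60, -45, -0.2).
∂h/∂x = +0.002167, ∂h/∂y = +0.001556 (det = 9000).
Flow direction (−∇h) has components (-0.002167 E, -0.001556 N).
Azimuth = atan2(E, N) = atan2(-0.002167, -0.001556) = 234.3° ≈ 234°.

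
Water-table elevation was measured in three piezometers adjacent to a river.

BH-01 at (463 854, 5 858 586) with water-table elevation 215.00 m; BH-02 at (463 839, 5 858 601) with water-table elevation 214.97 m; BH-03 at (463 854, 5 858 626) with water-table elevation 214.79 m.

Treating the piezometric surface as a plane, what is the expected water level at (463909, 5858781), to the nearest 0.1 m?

Differences from BH-01: to BH-02 (Δx, Δy, Δh) = (-15, 15, -0.03); to BH-03 = (0, 40, -0.21).
Solve a·Δx + b·Δy = Δh: det = (-15)·40 − 0·15 = -600.
∂h/∂x = [(-0.03)·40 − (-0.21)·15] / -600 = -0.003250
∂h/∂y = [(-15)·(-0.21) − 0·(-0.03)] / -600 = -0.005250
h(463909, 5858781) = 215.00 + (-0.003250)·(55) + (-0.005250)·(195) = 215.00 -0.179 -1.024 = 213.798 m.

213.8 m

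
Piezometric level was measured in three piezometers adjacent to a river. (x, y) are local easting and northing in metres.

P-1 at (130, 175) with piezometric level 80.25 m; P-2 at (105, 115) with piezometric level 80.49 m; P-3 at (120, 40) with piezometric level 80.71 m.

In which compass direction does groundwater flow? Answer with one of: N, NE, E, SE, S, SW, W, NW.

With h = a·x + b·y + c and P-1 as origin, the differences give:
  (-25)·a + (-60)·b = +0.24
  (-10)·a + (-135)·b = +0.46
Eliminate b (×(-135) and ×(-60), subtract): 2775·a = -4.800 → a = ∂h/∂x = -0.001730
Back-substitute: b = ∂h/∂y = -0.003279.
Flow = −∇h = (+0.001730 east, +0.003279 north), which points northeast.

NE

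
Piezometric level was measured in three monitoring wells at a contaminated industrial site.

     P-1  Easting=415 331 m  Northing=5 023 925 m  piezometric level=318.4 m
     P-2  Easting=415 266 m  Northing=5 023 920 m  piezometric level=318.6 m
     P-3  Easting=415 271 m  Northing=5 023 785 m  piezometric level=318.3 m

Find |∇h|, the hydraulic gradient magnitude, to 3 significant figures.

Three-point gradient (reference P-1): Δ to P-2 = (-65, -5, +0.2), Δ to P-3 = (-60, -140, -0.1).
∂h/∂x = -0.003239, ∂h/∂y = +0.002102 (det = 8800).
|∇h| = √(-0.003239² + 0.002102²) = 0.003861

0.00386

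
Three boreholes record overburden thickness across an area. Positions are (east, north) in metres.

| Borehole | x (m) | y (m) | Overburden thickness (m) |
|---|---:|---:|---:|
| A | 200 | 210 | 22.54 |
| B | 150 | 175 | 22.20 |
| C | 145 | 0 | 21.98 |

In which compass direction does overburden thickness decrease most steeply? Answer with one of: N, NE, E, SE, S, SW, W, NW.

W

Taking A as reference: B−A = (-50, -35, -0.34); C−A = (-55, -210, -0.56).
Solve a·Δx + b·Δy = Δd: det = (-50)·(-210) − (-55)·(-35) = 8575.
∂d/∂x = [(-0.34)·(-210) − (-0.56)·(-35)] / 8575 = +0.006041
∂d/∂y = [(-50)·(-0.56) − (-55)·(-0.34)] / 8575 = +0.001085
Steepest decrease is along −∇f = (-0.006041 E, -0.001085 N) → west.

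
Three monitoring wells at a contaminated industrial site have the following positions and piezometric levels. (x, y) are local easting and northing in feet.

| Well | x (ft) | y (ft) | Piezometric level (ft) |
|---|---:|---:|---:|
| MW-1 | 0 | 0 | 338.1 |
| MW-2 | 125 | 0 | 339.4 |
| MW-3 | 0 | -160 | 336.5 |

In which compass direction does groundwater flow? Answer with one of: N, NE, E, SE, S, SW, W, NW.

SW

∂h/∂x = (339.4 − 338.1) / (125 − 0) = +0.01040
∂h/∂y = (336.5 − 338.1) / (-160 − 0) = +0.01000
Flow = −∇h = (-0.01040 east, -0.01000 north), which points southwest.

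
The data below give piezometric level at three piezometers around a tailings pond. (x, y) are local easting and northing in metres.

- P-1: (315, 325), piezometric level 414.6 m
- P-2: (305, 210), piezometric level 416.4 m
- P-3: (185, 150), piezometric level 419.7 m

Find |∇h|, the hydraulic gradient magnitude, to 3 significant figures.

Three-point gradient (reference P-1): Δ to P-2 = (-10, -115, +1.8), Δ to P-3 = (-130, -175, +5.1).
∂h/∂x = -0.02057, ∂h/∂y = -0.01386 (det = -13200).
|∇h| = √(-0.02057² + -0.01386²) = 0.0248

0.0248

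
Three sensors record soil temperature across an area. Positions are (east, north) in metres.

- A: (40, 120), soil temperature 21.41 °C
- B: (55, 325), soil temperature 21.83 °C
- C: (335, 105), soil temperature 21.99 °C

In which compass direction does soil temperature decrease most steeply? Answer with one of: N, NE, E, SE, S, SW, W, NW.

SW

Three-point gradient (reference A): Δ to B = (15, 205, +0.42), Δ to C = (295, -15, +0.58).
∂T/∂x = +0.002063, ∂T/∂y = +0.001898 (det = -60700).
Steepest decrease is along −∇f = (-0.002063 E, -0.001898 N) → southwest.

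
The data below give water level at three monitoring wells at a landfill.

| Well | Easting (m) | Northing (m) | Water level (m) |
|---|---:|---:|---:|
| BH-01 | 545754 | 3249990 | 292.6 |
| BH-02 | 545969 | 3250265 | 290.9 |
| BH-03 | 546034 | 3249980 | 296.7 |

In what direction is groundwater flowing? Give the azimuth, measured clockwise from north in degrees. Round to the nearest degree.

Differences from BH-01: to BH-02 (Δx, Δy, Δh) = (215, 275, -1.7); to BH-03 = (280, -10, +4.1).
Determinant of the coordinate differences = 215·(-10) − 280·275 = -79150.
∂h/∂x = [(-1.7)·(-10) − (+4.1)·275] / -79150 = +0.01403
∂h/∂y = [215·(+4.1) − 280·(-1.7)] / -79150 = -0.01715
Flow direction (−∇h) has components (-0.01403 E, +0.01715 N).
Azimuth = atan2(E, N) = atan2(-0.01403, +0.01715) = 320.7° ≈ 321°.

321°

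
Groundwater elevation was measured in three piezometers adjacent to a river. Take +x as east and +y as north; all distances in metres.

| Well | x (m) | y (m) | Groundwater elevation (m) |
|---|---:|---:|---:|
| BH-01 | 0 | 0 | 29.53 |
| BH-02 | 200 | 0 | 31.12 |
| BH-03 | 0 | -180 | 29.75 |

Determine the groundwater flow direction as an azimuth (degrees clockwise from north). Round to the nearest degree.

∂h/∂x = (31.12 − 29.53) / (200 − 0) = +0.007950
∂h/∂y = (29.75 − 29.53) / (-180 − 0) = -0.001222
Flow direction (−∇h) has components (-0.007950 E, +0.001222 N).
Azimuth = atan2(E, N) = atan2(-0.007950, +0.001222) = 278.7° ≈ 279°.

279°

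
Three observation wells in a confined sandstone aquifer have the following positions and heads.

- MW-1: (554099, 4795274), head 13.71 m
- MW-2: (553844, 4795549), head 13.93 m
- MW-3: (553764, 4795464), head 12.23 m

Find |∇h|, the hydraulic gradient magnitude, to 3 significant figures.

0.0146

Taking MW-1 as reference: MW-2−MW-1 = (-255, 275, +0.22); MW-3−MW-1 = (-335, 190, -1.48).
Determinant of the coordinate differences = (-255)·190 − (-335)·275 = 43675.
∂h/∂x = [(+0.22)·190 − (-1.48)·275] / 43675 = +0.01028
∂h/∂y = [(-255)·(-1.48) − (-335)·(+0.22)] / 43675 = +0.01033
|∇h| = √(0.01028² + 0.01033²) = 0.01457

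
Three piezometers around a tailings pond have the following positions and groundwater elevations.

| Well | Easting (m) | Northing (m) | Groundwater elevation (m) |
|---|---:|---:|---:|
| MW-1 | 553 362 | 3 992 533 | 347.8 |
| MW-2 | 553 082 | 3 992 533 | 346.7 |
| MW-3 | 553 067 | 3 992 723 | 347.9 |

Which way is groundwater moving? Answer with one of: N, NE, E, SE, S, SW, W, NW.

SW

Differences from MW-1: to MW-2 (Δx, Δy, Δh) = (-280, 0, -1.1); to MW-3 = (-295, 190, +0.1).
Determinant of the coordinate differences = (-280)·190 − (-295)·0 = -53200.
∂h/∂x = [(-1.1)·190 − (+0.1)·0] / -53200 = +0.003929
∂h/∂y = [(-280)·(+0.1) − (-295)·(-1.1)] / -53200 = +0.006626
Flow = −∇h = (-0.003929 east, -0.006626 north), which points southwest.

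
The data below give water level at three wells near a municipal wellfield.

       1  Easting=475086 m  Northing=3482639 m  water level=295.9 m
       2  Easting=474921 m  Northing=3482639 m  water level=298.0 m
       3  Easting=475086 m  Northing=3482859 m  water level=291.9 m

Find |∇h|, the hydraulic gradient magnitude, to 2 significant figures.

∂h/∂x = (298.0 − 295.9) / (474921 − 475086) = -0.01273
∂h/∂y = (291.9 − 295.9) / (3482859 − 3482639) = -0.01818
|∇h| = √(-0.01273² + -0.01818²) = 0.02219

0.022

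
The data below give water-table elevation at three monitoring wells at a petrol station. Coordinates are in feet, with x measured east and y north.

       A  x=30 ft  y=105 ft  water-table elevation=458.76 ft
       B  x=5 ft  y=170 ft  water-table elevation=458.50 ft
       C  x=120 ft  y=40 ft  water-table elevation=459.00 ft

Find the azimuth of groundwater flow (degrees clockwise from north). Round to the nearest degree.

004°

Differences from A: to B (Δx, Δy, Δh) = (-25, 65, -0.26); to C = (90, -65, +0.24).
Determinant of the coordinate differences = (-25)·(-65) − 90·65 = -4225.
∂h/∂x = [(-0.26)·(-65) − (+0.24)·65] / -4225 = -0.0003077
∂h/∂y = [(-25)·(+0.24) − 90·(-0.26)] / -4225 = -0.004118
Flow direction (−∇h) has components (+0.0003077 E, +0.004118 N).
Azimuth = atan2(E, N) = atan2(+0.0003077, +0.004118) = 4.3° ≈ 004°.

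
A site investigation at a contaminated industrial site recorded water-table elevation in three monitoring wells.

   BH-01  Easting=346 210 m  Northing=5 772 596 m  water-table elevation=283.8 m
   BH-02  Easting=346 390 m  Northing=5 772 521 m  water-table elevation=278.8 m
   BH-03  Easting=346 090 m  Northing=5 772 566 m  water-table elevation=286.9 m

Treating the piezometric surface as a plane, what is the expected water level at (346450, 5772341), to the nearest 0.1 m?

276.7 m

Three-point gradient (reference BH-01): Δ to BH-02 = (180, -75, -5.0), Δ to BH-03 = (-120, -30, +3.1).
∂h/∂x = -0.02656, ∂h/∂y = +0.002917 (det = -14400).
h(346450, 5772341) = 283.8 + (-0.02656)·(240) + (+0.002917)·(-255) = 283.8 -6.375 -0.744 = 276.681 m.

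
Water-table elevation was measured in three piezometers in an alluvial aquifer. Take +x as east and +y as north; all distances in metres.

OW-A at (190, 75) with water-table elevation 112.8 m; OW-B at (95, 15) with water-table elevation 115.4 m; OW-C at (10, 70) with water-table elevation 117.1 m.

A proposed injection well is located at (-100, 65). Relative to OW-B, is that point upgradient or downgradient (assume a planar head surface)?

Three-point gradient (reference OW-A): Δ to OW-B = (-95, -60, +2.6), Δ to OW-C = (-180, -5, +4.3).
∂h/∂x = -0.02373, ∂h/∂y = -0.005763 (det = -10325).
Head at (-100, 65) = 112.8 + (-0.02373)·(-290) + (-0.005763)·(-10) = 119.74 m.
That is higher than the 115.4 m at OW-B, so the point is upgradient.

upgradient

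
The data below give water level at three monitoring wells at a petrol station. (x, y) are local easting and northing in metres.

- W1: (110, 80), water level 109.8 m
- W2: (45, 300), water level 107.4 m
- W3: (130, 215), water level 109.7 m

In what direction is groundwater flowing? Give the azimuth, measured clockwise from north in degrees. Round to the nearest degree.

280°

With h = a·x + b·y + c and W1 as origin, the differences give:
  (-65)·a + 220·b = -2.4
  20·a + 135·b = -0.1
Eliminate b (×135 and ×220, subtract): -13175·a = -302.00 → a = ∂h/∂x = +0.02292
Back-substitute: b = ∂h/∂y = -0.004137.
Flow direction (−∇h) has components (-0.02292 E, +0.004137 N).
Azimuth = atan2(E, N) = atan2(-0.02292, +0.004137) = 280.2° ≈ 280°.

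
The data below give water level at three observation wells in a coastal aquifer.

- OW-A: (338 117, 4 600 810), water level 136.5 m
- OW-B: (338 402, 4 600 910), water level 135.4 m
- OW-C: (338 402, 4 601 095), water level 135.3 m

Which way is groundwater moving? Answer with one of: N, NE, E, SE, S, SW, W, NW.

Three-point gradient (reference OW-A): Δ to OW-B = (285, 100, -1.1), Δ to OW-C = (285, 285, -1.2).
∂h/∂x = -0.003670, ∂h/∂y = -0.0005405 (det = 52725).
Flow = −∇h = (+0.003670 east, +0.0005405 north), which points east.

E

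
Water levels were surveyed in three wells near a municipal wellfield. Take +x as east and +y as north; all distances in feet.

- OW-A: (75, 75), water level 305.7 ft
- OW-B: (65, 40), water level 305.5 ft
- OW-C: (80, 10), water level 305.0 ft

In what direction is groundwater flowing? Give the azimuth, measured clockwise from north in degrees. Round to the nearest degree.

125°

With h = a·x + b·y + c and OW-A as origin, the differences give:
  (-10)·a + (-35)·b = -0.2
  5·a + (-65)·b = -0.7
Eliminate b (×(-65) and ×(-35), subtract): 825·a = -11.50 → a = ∂h/∂x = -0.01394
Back-substitute: b = ∂h/∂y = +0.009697.
Flow direction (−∇h) has components (+0.01394 E, -0.009697 N).
Azimuth = atan2(E, N) = atan2(+0.01394, -0.009697) = 124.8° ≈ 125°.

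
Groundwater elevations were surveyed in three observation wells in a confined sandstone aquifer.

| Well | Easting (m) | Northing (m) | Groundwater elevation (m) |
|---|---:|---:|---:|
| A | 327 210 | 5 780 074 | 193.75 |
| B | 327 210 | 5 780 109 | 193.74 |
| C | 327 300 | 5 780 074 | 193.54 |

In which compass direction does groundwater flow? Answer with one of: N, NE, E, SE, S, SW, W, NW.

Three-point gradient (reference A): Δ to B = (0, 35, -0.01), Δ to C = (90, 0, -0.21).
∂h/∂x = -0.002333, ∂h/∂y = -0.0002857 (det = -3150).
Flow = −∇h = (+0.002333 east, +0.0002857 north), which points east.

E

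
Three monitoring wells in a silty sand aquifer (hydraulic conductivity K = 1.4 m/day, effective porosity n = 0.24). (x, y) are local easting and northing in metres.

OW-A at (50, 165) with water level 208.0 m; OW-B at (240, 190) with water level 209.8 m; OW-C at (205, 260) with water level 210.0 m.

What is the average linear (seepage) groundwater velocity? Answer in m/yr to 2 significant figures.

24 m/yr

With h = a·x + b·y + c and OW-A as origin, the differences give:
  190·a + 25·b = +1.8
  155·a + 95·b = +2.0
Eliminate b (×95 and ×25, subtract): 14175·a = 121.00 → a = ∂h/∂x = +0.008536
Back-substitute: b = ∂h/∂y = +0.007125.
|∇h| = √(0.008536² + 0.007125²) = 0.01112
Seepage velocity v = K·i/n = 1.4 × 0.01112 / 0.24 = 0.06487 m/day = 23.69 m/yr.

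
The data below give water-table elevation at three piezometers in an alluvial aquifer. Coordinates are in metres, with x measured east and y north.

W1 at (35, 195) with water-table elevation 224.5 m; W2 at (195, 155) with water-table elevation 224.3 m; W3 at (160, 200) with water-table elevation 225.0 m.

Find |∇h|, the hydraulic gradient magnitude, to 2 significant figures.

0.018

Differences from W1: to W2 (Δx, Δy, Δh) = (160, -40, -0.2); to W3 = (125, 5, +0.5).
Solve a·Δx + b·Δy = Δh: det = 160·5 − 125·(-40) = 5800.
∂h/∂x = [(-0.2)·5 − (+0.5)·(-40)] / 5800 = +0.003276
∂h/∂y = [160·(+0.5) − 125·(-0.2)] / 5800 = +0.01810
|∇h| = √(0.003276² + 0.01810²) = 0.01839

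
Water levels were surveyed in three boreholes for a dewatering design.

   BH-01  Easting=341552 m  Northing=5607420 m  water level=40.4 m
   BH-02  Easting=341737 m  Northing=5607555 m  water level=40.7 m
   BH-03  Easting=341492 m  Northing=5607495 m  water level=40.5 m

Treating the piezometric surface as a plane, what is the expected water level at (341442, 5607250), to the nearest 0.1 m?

40.1 m

Differences from BH-01: to BH-02 (Δx, Δy, Δh) = (185, 135, +0.3); to BH-03 = (-60, 75, +0.1).
Determinant of the coordinate differences = 185·75 − (-60)·135 = 21975.
∂h/∂x = [(+0.3)·75 − (+0.1)·135] / 21975 = +0.0004096
∂h/∂y = [185·(+0.1) − (-60)·(+0.3)] / 21975 = +0.001661
h(341442, 5607250) = 40.4 + (+0.0004096)·(-110) + (+0.001661)·(-170) = 40.4 -0.045 -0.282 = 40.073 m.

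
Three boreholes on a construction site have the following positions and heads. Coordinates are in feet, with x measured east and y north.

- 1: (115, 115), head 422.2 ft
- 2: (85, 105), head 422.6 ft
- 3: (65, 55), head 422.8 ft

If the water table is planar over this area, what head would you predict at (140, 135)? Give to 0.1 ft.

With h = a·x + b·y + c and 1 as origin, the differences give:
  (-30)·a + (-10)·b = +0.4
  (-50)·a + (-60)·b = +0.6
Eliminate b (×(-60) and ×(-10), subtract): 1300·a = -18.00 → a = ∂h/∂x = -0.01385
Back-substitute: b = ∂h/∂y = +0.001538.
h(140, 135) = 422.2 + (-0.01385)·(25) + (+0.001538)·(20) = 422.2 -0.346 +0.031 = 421.885 ft.

421.9 ft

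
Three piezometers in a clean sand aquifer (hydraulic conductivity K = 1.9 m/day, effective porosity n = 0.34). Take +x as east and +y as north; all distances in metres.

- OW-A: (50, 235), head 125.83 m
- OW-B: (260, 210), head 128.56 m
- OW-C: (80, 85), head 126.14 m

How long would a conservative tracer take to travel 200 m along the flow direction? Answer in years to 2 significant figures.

7.5 years

Differences from OW-A: to OW-B (Δx, Δy, Δh) = (210, -25, +2.73); to OW-C = (30, -150, +0.31).
Solve a·Δx + b·Δy = Δh: det = 210·(-150) − 30·(-25) = -30750.
∂h/∂x = [(+2.73)·(-150) − (+0.31)·(-25)] / -30750 = +0.01307
∂h/∂y = [210·(+0.31) − 30·(+2.73)] / -30750 = +0.0005463
|∇h| = √(0.01307² + 0.0005463²) = 0.01308
Seepage velocity v = K·i/n = 1.9 × 0.01308 / 0.34 = 0.07309 m/day.
t = 200 / 0.07309 = 2736 days = 7.49 years.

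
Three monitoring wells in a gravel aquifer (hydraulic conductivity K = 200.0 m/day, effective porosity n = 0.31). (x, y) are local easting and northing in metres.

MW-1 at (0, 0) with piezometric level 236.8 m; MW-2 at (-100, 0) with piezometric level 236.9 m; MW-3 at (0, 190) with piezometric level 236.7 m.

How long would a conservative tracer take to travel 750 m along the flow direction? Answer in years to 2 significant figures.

∂h/∂x = (236.9 − 236.8) / (-100 − 0) = -0.0010000
∂h/∂y = (236.7 − 236.8) / (190 − 0) = -0.0005263
|∇h| = √(-0.0010000² + -0.0005263²) = 0.00113
Seepage velocity v = K·i/n = 200.0 × 0.00113 / 0.31 = 0.729 m/day.
t = 750 / 0.729 = 1029 days = 2.82 years.

2.8 years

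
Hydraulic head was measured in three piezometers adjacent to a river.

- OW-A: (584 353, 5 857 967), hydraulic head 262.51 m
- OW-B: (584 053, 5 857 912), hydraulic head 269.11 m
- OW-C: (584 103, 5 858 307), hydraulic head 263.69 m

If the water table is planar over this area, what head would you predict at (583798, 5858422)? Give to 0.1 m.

Taking OW-A as reference: OW-B−OW-A = (-300, -55, +6.60); OW-C−OW-A = (-250, 340, +1.18).
Solve a·Δx + b·Δy = Δh: det = (-300)·340 − (-250)·(-55) = -115750.
∂h/∂x = [(+6.60)·340 − (+1.18)·(-55)] / -115750 = -0.01995
∂h/∂y = [(-300)·(+1.18) − (-250)·(+6.60)] / -115750 = -0.01120
h(583798, 5858422) = 262.51 + (-0.01995)·(-555) + (-0.01120)·(455) = 262.51 +11.071 -5.094 = 268.486 m.

268.5 m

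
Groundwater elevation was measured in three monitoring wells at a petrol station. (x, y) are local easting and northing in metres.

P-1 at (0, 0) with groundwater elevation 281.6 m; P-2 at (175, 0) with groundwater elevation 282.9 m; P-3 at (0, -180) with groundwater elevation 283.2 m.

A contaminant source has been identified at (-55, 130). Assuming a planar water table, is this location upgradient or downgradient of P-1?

∂h/∂x = (282.9 − 281.6) / (175 − 0) = +0.007429
∂h/∂y = (283.2 − 281.6) / (-180 − 0) = -0.008889
Head at (-55, 130) = 281.6 + (+0.007429)·(-55) + (-0.008889)·(130) = 280.04 m.
That is lower than the 281.6 m at P-1, so the point is downgradient.

downgradient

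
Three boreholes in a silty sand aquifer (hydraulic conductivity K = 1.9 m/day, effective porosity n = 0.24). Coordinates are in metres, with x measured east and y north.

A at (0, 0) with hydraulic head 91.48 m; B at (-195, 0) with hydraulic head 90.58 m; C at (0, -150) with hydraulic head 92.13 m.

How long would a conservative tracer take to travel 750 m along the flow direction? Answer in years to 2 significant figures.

∂h/∂x = (90.58 − 91.48) / (-195 − 0) = +0.004615
∂h/∂y = (92.13 − 91.48) / (-150 − 0) = -0.004333
|∇h| = √(0.004615² + -0.004333²) = 0.00633
Seepage velocity v = K·i/n = 1.9 × 0.00633 / 0.24 = 0.05011 m/day.
t = 750 / 0.05011 = 1.497e+04 days = 41 years.

41 years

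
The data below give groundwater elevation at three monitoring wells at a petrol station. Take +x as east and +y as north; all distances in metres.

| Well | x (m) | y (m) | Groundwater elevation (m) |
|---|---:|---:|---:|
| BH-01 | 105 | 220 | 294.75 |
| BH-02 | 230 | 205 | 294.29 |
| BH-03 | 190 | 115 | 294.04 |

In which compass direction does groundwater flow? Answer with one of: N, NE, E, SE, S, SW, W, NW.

SE

With h = a·x + b·y + c and BH-01 as origin, the differences give:
  125·a + (-15)·b = -0.46
  85·a + (-105)·b = -0.71
Eliminate b (×(-105) and ×(-15), subtract): -11850·a = 37.650 → a = ∂h/∂x = -0.003177
Back-substitute: b = ∂h/∂y = +0.004190.
Flow = −∇h = (+0.003177 east, -0.004190 north), which points southeast.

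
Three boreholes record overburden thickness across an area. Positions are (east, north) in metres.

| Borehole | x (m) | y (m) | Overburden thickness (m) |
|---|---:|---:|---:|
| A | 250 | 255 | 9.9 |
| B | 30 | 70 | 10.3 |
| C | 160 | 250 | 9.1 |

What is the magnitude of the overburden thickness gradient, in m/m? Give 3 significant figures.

Differences from A: to B (Δx, Δy, Δh) = (-220, -185, +0.4); to C = (-90, -5, -0.8).
Solve a·Δx + b·Δy = Δd: det = (-220)·(-5) − (-90)·(-185) = -15550.
∂d/∂x = [(+0.4)·(-5) − (-0.8)·(-185)] / -15550 = +0.009646
∂d/∂y = [(-220)·(-0.8) − (-90)·(+0.4)] / -15550 = -0.01363
|∇f| = √(0.009646² + -0.01363²) = 0.0167 m/m

0.0167 m/m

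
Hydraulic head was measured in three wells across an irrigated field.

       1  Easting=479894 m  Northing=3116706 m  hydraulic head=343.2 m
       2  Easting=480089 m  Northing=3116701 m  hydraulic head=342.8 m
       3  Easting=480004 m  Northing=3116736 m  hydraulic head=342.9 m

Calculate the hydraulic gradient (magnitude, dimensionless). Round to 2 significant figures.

0.0031

Differences from 1: to 2 (Δx, Δy, Δh) = (195, -5, -0.4); to 3 = (110, 30, -0.3).
Solve a·Δx + b·Δy = Δh: det = 195·30 − 110·(-5) = 6400.
∂h/∂x = [(-0.4)·30 − (-0.3)·(-5)] / 6400 = -0.002109
∂h/∂y = [195·(-0.3) − 110·(-0.4)] / 6400 = -0.002266
|∇h| = √(-0.002109² + -0.002266²) = 0.003096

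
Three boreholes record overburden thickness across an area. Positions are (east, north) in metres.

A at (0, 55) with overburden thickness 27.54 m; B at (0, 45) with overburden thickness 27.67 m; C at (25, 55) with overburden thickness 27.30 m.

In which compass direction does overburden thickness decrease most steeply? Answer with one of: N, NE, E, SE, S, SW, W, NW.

Taking A as reference: B−A = (0, -10, +0.13); C−A = (25, 0, -0.24).
Determinant of the coordinate differences = 0·0 − 25·(-10) = 250.
∂d/∂x = [(+0.13)·0 − (-0.24)·(-10)] / 250 = -0.009600
∂d/∂y = [0·(-0.24) − 25·(+0.13)] / 250 = -0.01300
Steepest decrease is along −∇f = (+0.009600 E, +0.01300 N) → northeast.

NE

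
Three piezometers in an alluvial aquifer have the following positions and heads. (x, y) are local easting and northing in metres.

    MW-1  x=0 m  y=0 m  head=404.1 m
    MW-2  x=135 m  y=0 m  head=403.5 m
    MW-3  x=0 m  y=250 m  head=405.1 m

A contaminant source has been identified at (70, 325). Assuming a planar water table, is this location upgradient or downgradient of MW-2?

∂h/∂x = (403.5 − 404.1) / (135 − 0) = -0.004444
∂h/∂y = (405.1 − 404.1) / (250 − 0) = +0.004000
Head at (70, 325) = 404.1 + (-0.004444)·(70) + (+0.004000)·(325) = 405.09 m.
That is higher than the 403.5 m at MW-2, so the point is upgradient.

upgradient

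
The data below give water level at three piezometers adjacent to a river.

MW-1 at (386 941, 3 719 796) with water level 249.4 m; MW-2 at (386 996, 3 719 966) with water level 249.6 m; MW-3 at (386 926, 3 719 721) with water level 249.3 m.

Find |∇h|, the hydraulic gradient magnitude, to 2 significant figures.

0.0020

Taking MW-1 as reference: MW-2−MW-1 = (55, 170, +0.2); MW-3−MW-1 = (-15, -75, -0.1).
Solve a·Δx + b·Δy = Δh: det = 55·(-75) − (-15)·170 = -1575.
∂h/∂x = [(+0.2)·(-75) − (-0.1)·170] / -1575 = -0.001270
∂h/∂y = [55·(-0.1) − (-15)·(+0.2)] / -1575 = +0.001587
|∇h| = √(-0.001270² + 0.001587²) = 0.002033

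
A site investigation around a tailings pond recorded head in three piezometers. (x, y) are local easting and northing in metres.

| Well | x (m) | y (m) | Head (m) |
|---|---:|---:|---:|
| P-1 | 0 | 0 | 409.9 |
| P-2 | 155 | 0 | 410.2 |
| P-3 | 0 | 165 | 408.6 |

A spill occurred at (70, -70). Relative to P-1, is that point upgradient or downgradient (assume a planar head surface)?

upgradient

∂h/∂x = (410.2 − 409.9) / (155 − 0) = +0.001935
∂h/∂y = (408.6 − 409.9) / (165 − 0) = -0.007879
Head at (70, -70) = 409.9 + (+0.001935)·(70) + (-0.007879)·(-70) = 410.59 m.
That is higher than the 409.9 m at P-1, so the point is upgradient.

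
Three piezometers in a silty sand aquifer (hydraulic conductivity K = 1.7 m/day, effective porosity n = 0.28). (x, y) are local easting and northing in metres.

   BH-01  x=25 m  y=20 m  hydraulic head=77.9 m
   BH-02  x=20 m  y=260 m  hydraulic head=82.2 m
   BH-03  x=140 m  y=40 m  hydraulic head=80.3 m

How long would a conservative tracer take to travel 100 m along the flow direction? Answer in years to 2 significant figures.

1.8 years

Differences from BH-01: to BH-02 (Δx, Δy, Δh) = (-5, 240, +4.3); to BH-03 = (115, 20, +2.4).
Solve a·Δx + b·Δy = Δh: det = (-5)·20 − 115·240 = -27700.
∂h/∂x = [(+4.3)·20 − (+2.4)·240] / -27700 = +0.01769
∂h/∂y = [(-5)·(+2.4) − 115·(+4.3)] / -27700 = +0.01829
|∇h| = √(0.01769² + 0.01829²) = 0.02545
Seepage velocity v = K·i/n = 1.7 × 0.02545 / 0.28 = 0.1545 m/day.
t = 100 / 0.1545 = 647.2 days = 1.77 years.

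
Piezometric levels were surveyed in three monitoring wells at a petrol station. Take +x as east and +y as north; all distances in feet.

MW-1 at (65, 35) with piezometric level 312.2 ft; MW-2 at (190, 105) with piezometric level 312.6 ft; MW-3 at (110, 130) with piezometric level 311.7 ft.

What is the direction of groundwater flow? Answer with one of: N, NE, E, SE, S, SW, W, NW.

NW

Three-point gradient (reference MW-1): Δ to MW-2 = (125, 70, +0.4), Δ to MW-3 = (45, 95, -0.5).
∂h/∂x = +0.008367, ∂h/∂y = -0.009226 (det = 8725).
Flow = −∇h = (-0.008367 east, +0.009226 north), which points northwest.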